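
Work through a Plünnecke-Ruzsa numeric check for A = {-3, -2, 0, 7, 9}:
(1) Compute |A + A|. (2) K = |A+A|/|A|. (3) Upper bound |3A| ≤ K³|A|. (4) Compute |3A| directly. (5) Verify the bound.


|A| = 5.
Step 1: Compute A + A by enumerating all 25 pairs.
A + A = {-6, -5, -4, -3, -2, 0, 4, 5, 6, 7, 9, 14, 16, 18}, so |A + A| = 14.
Step 2: Doubling constant K = |A + A|/|A| = 14/5 = 14/5 ≈ 2.8000.
Step 3: Plünnecke-Ruzsa gives |3A| ≤ K³·|A| = (2.8000)³ · 5 ≈ 109.7600.
Step 4: Compute 3A = A + A + A directly by enumerating all triples (a,b,c) ∈ A³; |3A| = 28.
Step 5: Check 28 ≤ 109.7600? Yes ✓.

K = 14/5, Plünnecke-Ruzsa bound K³|A| ≈ 109.7600, |3A| = 28, inequality holds.


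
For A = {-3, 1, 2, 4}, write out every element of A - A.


A - A = {a - a' : a, a' ∈ A}.
Compute a - a' for each ordered pair (a, a'):
a = -3: -3--3=0, -3-1=-4, -3-2=-5, -3-4=-7
a = 1: 1--3=4, 1-1=0, 1-2=-1, 1-4=-3
a = 2: 2--3=5, 2-1=1, 2-2=0, 2-4=-2
a = 4: 4--3=7, 4-1=3, 4-2=2, 4-4=0
Collecting distinct values (and noting 0 appears from a-a):
A - A = {-7, -5, -4, -3, -2, -1, 0, 1, 2, 3, 4, 5, 7}
|A - A| = 13

A - A = {-7, -5, -4, -3, -2, -1, 0, 1, 2, 3, 4, 5, 7}


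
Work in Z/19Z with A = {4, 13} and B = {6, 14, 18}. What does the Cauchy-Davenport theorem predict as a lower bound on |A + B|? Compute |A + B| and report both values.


Cauchy-Davenport: |A + B| ≥ min(p, |A| + |B| - 1) for A, B nonempty in Z/pZ.
|A| = 2, |B| = 3, p = 19.
CD lower bound = min(19, 2 + 3 - 1) = min(19, 4) = 4.
Compute A + B mod 19 directly:
a = 4: 4+6=10, 4+14=18, 4+18=3
a = 13: 13+6=0, 13+14=8, 13+18=12
A + B = {0, 3, 8, 10, 12, 18}, so |A + B| = 6.
Verify: 6 ≥ 4? Yes ✓.

CD lower bound = 4, actual |A + B| = 6.


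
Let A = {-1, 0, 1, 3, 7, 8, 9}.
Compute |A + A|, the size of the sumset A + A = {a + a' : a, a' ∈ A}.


A + A = {a + a' : a, a' ∈ A}; |A| = 7.
General bounds: 2|A| - 1 ≤ |A + A| ≤ |A|(|A|+1)/2, i.e. 13 ≤ |A + A| ≤ 28.
Lower bound 2|A|-1 is attained iff A is an arithmetic progression.
Enumerate sums a + a' for a ≤ a' (symmetric, so this suffices):
a = -1: -1+-1=-2, -1+0=-1, -1+1=0, -1+3=2, -1+7=6, -1+8=7, -1+9=8
a = 0: 0+0=0, 0+1=1, 0+3=3, 0+7=7, 0+8=8, 0+9=9
a = 1: 1+1=2, 1+3=4, 1+7=8, 1+8=9, 1+9=10
a = 3: 3+3=6, 3+7=10, 3+8=11, 3+9=12
a = 7: 7+7=14, 7+8=15, 7+9=16
a = 8: 8+8=16, 8+9=17
a = 9: 9+9=18
Distinct sums: {-2, -1, 0, 1, 2, 3, 4, 6, 7, 8, 9, 10, 11, 12, 14, 15, 16, 17, 18}
|A + A| = 19

|A + A| = 19


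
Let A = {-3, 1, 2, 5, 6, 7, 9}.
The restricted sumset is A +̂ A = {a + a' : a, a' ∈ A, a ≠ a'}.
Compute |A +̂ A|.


Restricted sumset: A +̂ A = {a + a' : a ∈ A, a' ∈ A, a ≠ a'}.
Equivalently, take A + A and drop any sum 2a that is achievable ONLY as a + a for a ∈ A (i.e. sums representable only with equal summands).
Enumerate pairs (a, a') with a < a' (symmetric, so each unordered pair gives one sum; this covers all a ≠ a'):
  -3 + 1 = -2
  -3 + 2 = -1
  -3 + 5 = 2
  -3 + 6 = 3
  -3 + 7 = 4
  -3 + 9 = 6
  1 + 2 = 3
  1 + 5 = 6
  1 + 6 = 7
  1 + 7 = 8
  1 + 9 = 10
  2 + 5 = 7
  2 + 6 = 8
  2 + 7 = 9
  2 + 9 = 11
  5 + 6 = 11
  5 + 7 = 12
  5 + 9 = 14
  6 + 7 = 13
  6 + 9 = 15
  7 + 9 = 16
Collected distinct sums: {-2, -1, 2, 3, 4, 6, 7, 8, 9, 10, 11, 12, 13, 14, 15, 16}
|A +̂ A| = 16
(Reference bound: |A +̂ A| ≥ 2|A| - 3 for |A| ≥ 2, with |A| = 7 giving ≥ 11.)

|A +̂ A| = 16


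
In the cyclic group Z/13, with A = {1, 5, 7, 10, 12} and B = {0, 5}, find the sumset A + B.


Work in Z/13Z: reduce every sum a + b modulo 13.
Enumerate all 10 pairs:
a = 1: 1+0=1, 1+5=6
a = 5: 5+0=5, 5+5=10
a = 7: 7+0=7, 7+5=12
a = 10: 10+0=10, 10+5=2
a = 12: 12+0=12, 12+5=4
Distinct residues collected: {1, 2, 4, 5, 6, 7, 10, 12}
|A + B| = 8 (out of 13 total residues).

A + B = {1, 2, 4, 5, 6, 7, 10, 12}


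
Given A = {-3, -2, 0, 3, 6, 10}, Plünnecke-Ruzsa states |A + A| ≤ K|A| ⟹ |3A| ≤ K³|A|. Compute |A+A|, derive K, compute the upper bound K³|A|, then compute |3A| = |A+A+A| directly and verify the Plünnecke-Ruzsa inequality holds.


|A| = 6.
Step 1: Compute A + A by enumerating all 36 pairs.
A + A = {-6, -5, -4, -3, -2, 0, 1, 3, 4, 6, 7, 8, 9, 10, 12, 13, 16, 20}, so |A + A| = 18.
Step 2: Doubling constant K = |A + A|/|A| = 18/6 = 18/6 ≈ 3.0000.
Step 3: Plünnecke-Ruzsa gives |3A| ≤ K³·|A| = (3.0000)³ · 6 ≈ 162.0000.
Step 4: Compute 3A = A + A + A directly by enumerating all triples (a,b,c) ∈ A³; |3A| = 34.
Step 5: Check 34 ≤ 162.0000? Yes ✓.

K = 18/6, Plünnecke-Ruzsa bound K³|A| ≈ 162.0000, |3A| = 34, inequality holds.


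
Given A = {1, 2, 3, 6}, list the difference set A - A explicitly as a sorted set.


A - A = {a - a' : a, a' ∈ A}.
Compute a - a' for each ordered pair (a, a'):
a = 1: 1-1=0, 1-2=-1, 1-3=-2, 1-6=-5
a = 2: 2-1=1, 2-2=0, 2-3=-1, 2-6=-4
a = 3: 3-1=2, 3-2=1, 3-3=0, 3-6=-3
a = 6: 6-1=5, 6-2=4, 6-3=3, 6-6=0
Collecting distinct values (and noting 0 appears from a-a):
A - A = {-5, -4, -3, -2, -1, 0, 1, 2, 3, 4, 5}
|A - A| = 11

A - A = {-5, -4, -3, -2, -1, 0, 1, 2, 3, 4, 5}


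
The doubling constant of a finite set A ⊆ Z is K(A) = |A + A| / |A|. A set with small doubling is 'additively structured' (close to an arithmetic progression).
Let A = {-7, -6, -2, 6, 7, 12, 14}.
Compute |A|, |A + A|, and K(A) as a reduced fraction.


|A| = 7.
Compute A + A by enumerating all 49 pairs.
A + A = {-14, -13, -12, -9, -8, -4, -1, 0, 1, 4, 5, 6, 7, 8, 10, 12, 13, 14, 18, 19, 20, 21, 24, 26, 28}, so |A + A| = 25.
K = |A + A| / |A| = 25/7 (already in lowest terms) ≈ 3.5714.
Reference: AP of size 7 gives K = 13/7 ≈ 1.8571; a fully generic set of size 7 gives K ≈ 4.0000.

|A| = 7, |A + A| = 25, K = 25/7.


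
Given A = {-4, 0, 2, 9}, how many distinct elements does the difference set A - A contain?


A - A = {a - a' : a, a' ∈ A}; |A| = 4.
Bounds: 2|A|-1 ≤ |A - A| ≤ |A|² - |A| + 1, i.e. 7 ≤ |A - A| ≤ 13.
Note: 0 ∈ A - A always (from a - a). The set is symmetric: if d ∈ A - A then -d ∈ A - A.
Enumerate nonzero differences d = a - a' with a > a' (then include -d):
Positive differences: {2, 4, 6, 7, 9, 13}
Full difference set: {0} ∪ (positive diffs) ∪ (negative diffs).
|A - A| = 1 + 2·6 = 13 (matches direct enumeration: 13).

|A - A| = 13


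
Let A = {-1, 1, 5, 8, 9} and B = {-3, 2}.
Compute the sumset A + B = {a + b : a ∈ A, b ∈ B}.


A + B = {a + b : a ∈ A, b ∈ B}.
Enumerate all |A|·|B| = 5·2 = 10 pairs (a, b) and collect distinct sums.
a = -1: -1+-3=-4, -1+2=1
a = 1: 1+-3=-2, 1+2=3
a = 5: 5+-3=2, 5+2=7
a = 8: 8+-3=5, 8+2=10
a = 9: 9+-3=6, 9+2=11
Collecting distinct sums: A + B = {-4, -2, 1, 2, 3, 5, 6, 7, 10, 11}
|A + B| = 10

A + B = {-4, -2, 1, 2, 3, 5, 6, 7, 10, 11}


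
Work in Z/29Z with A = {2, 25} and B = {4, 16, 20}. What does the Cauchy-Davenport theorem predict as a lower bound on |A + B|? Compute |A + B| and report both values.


Cauchy-Davenport: |A + B| ≥ min(p, |A| + |B| - 1) for A, B nonempty in Z/pZ.
|A| = 2, |B| = 3, p = 29.
CD lower bound = min(29, 2 + 3 - 1) = min(29, 4) = 4.
Compute A + B mod 29 directly:
a = 2: 2+4=6, 2+16=18, 2+20=22
a = 25: 25+4=0, 25+16=12, 25+20=16
A + B = {0, 6, 12, 16, 18, 22}, so |A + B| = 6.
Verify: 6 ≥ 4? Yes ✓.

CD lower bound = 4, actual |A + B| = 6.


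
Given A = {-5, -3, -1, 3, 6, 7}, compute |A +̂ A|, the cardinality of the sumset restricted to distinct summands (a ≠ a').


Restricted sumset: A +̂ A = {a + a' : a ∈ A, a' ∈ A, a ≠ a'}.
Equivalently, take A + A and drop any sum 2a that is achievable ONLY as a + a for a ∈ A (i.e. sums representable only with equal summands).
Enumerate pairs (a, a') with a < a' (symmetric, so each unordered pair gives one sum; this covers all a ≠ a'):
  -5 + -3 = -8
  -5 + -1 = -6
  -5 + 3 = -2
  -5 + 6 = 1
  -5 + 7 = 2
  -3 + -1 = -4
  -3 + 3 = 0
  -3 + 6 = 3
  -3 + 7 = 4
  -1 + 3 = 2
  -1 + 6 = 5
  -1 + 7 = 6
  3 + 6 = 9
  3 + 7 = 10
  6 + 7 = 13
Collected distinct sums: {-8, -6, -4, -2, 0, 1, 2, 3, 4, 5, 6, 9, 10, 13}
|A +̂ A| = 14
(Reference bound: |A +̂ A| ≥ 2|A| - 3 for |A| ≥ 2, with |A| = 6 giving ≥ 9.)

|A +̂ A| = 14


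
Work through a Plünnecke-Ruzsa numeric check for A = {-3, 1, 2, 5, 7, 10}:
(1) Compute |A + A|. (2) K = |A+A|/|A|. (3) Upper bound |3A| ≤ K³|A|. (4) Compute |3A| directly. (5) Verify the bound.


|A| = 6.
Step 1: Compute A + A by enumerating all 36 pairs.
A + A = {-6, -2, -1, 2, 3, 4, 6, 7, 8, 9, 10, 11, 12, 14, 15, 17, 20}, so |A + A| = 17.
Step 2: Doubling constant K = |A + A|/|A| = 17/6 = 17/6 ≈ 2.8333.
Step 3: Plünnecke-Ruzsa gives |3A| ≤ K³·|A| = (2.8333)³ · 6 ≈ 136.4722.
Step 4: Compute 3A = A + A + A directly by enumerating all triples (a,b,c) ∈ A³; |3A| = 30.
Step 5: Check 30 ≤ 136.4722? Yes ✓.

K = 17/6, Plünnecke-Ruzsa bound K³|A| ≈ 136.4722, |3A| = 30, inequality holds.


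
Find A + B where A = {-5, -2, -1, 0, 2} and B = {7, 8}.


A + B = {a + b : a ∈ A, b ∈ B}.
Enumerate all |A|·|B| = 5·2 = 10 pairs (a, b) and collect distinct sums.
a = -5: -5+7=2, -5+8=3
a = -2: -2+7=5, -2+8=6
a = -1: -1+7=6, -1+8=7
a = 0: 0+7=7, 0+8=8
a = 2: 2+7=9, 2+8=10
Collecting distinct sums: A + B = {2, 3, 5, 6, 7, 8, 9, 10}
|A + B| = 8

A + B = {2, 3, 5, 6, 7, 8, 9, 10}


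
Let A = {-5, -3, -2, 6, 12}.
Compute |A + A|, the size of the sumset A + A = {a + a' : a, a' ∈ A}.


A + A = {a + a' : a, a' ∈ A}; |A| = 5.
General bounds: 2|A| - 1 ≤ |A + A| ≤ |A|(|A|+1)/2, i.e. 9 ≤ |A + A| ≤ 15.
Lower bound 2|A|-1 is attained iff A is an arithmetic progression.
Enumerate sums a + a' for a ≤ a' (symmetric, so this suffices):
a = -5: -5+-5=-10, -5+-3=-8, -5+-2=-7, -5+6=1, -5+12=7
a = -3: -3+-3=-6, -3+-2=-5, -3+6=3, -3+12=9
a = -2: -2+-2=-4, -2+6=4, -2+12=10
a = 6: 6+6=12, 6+12=18
a = 12: 12+12=24
Distinct sums: {-10, -8, -7, -6, -5, -4, 1, 3, 4, 7, 9, 10, 12, 18, 24}
|A + A| = 15

|A + A| = 15


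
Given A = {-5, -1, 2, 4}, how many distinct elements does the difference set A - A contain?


A - A = {a - a' : a, a' ∈ A}; |A| = 4.
Bounds: 2|A|-1 ≤ |A - A| ≤ |A|² - |A| + 1, i.e. 7 ≤ |A - A| ≤ 13.
Note: 0 ∈ A - A always (from a - a). The set is symmetric: if d ∈ A - A then -d ∈ A - A.
Enumerate nonzero differences d = a - a' with a > a' (then include -d):
Positive differences: {2, 3, 4, 5, 7, 9}
Full difference set: {0} ∪ (positive diffs) ∪ (negative diffs).
|A - A| = 1 + 2·6 = 13 (matches direct enumeration: 13).

|A - A| = 13


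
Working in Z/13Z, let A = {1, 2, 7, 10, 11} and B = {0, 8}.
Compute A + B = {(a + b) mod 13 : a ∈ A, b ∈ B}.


Work in Z/13Z: reduce every sum a + b modulo 13.
Enumerate all 10 pairs:
a = 1: 1+0=1, 1+8=9
a = 2: 2+0=2, 2+8=10
a = 7: 7+0=7, 7+8=2
a = 10: 10+0=10, 10+8=5
a = 11: 11+0=11, 11+8=6
Distinct residues collected: {1, 2, 5, 6, 7, 9, 10, 11}
|A + B| = 8 (out of 13 total residues).

A + B = {1, 2, 5, 6, 7, 9, 10, 11}


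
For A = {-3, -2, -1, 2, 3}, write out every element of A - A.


A - A = {a - a' : a, a' ∈ A}.
Compute a - a' for each ordered pair (a, a'):
a = -3: -3--3=0, -3--2=-1, -3--1=-2, -3-2=-5, -3-3=-6
a = -2: -2--3=1, -2--2=0, -2--1=-1, -2-2=-4, -2-3=-5
a = -1: -1--3=2, -1--2=1, -1--1=0, -1-2=-3, -1-3=-4
a = 2: 2--3=5, 2--2=4, 2--1=3, 2-2=0, 2-3=-1
a = 3: 3--3=6, 3--2=5, 3--1=4, 3-2=1, 3-3=0
Collecting distinct values (and noting 0 appears from a-a):
A - A = {-6, -5, -4, -3, -2, -1, 0, 1, 2, 3, 4, 5, 6}
|A - A| = 13

A - A = {-6, -5, -4, -3, -2, -1, 0, 1, 2, 3, 4, 5, 6}


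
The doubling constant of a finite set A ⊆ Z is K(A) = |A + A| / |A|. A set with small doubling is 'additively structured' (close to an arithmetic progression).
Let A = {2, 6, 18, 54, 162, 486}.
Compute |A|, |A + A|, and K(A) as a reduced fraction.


|A| = 6.
Compute A + A by enumerating all 36 pairs.
A + A = {4, 8, 12, 20, 24, 36, 56, 60, 72, 108, 164, 168, 180, 216, 324, 488, 492, 504, 540, 648, 972}, so |A + A| = 21.
K = |A + A| / |A| = 21/6 = 7/2 ≈ 3.5000.
Reference: AP of size 6 gives K = 11/6 ≈ 1.8333; a fully generic set of size 6 gives K ≈ 3.5000.

|A| = 6, |A + A| = 21, K = 21/6 = 7/2.


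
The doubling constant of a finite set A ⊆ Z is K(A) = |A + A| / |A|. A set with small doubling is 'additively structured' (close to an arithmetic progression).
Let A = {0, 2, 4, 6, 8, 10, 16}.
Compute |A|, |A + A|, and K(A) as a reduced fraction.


|A| = 7.
Compute A + A by enumerating all 49 pairs.
A + A = {0, 2, 4, 6, 8, 10, 12, 14, 16, 18, 20, 22, 24, 26, 32}, so |A + A| = 15.
K = |A + A| / |A| = 15/7 (already in lowest terms) ≈ 2.1429.
Reference: AP of size 7 gives K = 13/7 ≈ 1.8571; a fully generic set of size 7 gives K ≈ 4.0000.

|A| = 7, |A + A| = 15, K = 15/7.


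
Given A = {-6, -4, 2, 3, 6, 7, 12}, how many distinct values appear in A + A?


A + A = {a + a' : a, a' ∈ A}; |A| = 7.
General bounds: 2|A| - 1 ≤ |A + A| ≤ |A|(|A|+1)/2, i.e. 13 ≤ |A + A| ≤ 28.
Lower bound 2|A|-1 is attained iff A is an arithmetic progression.
Enumerate sums a + a' for a ≤ a' (symmetric, so this suffices):
a = -6: -6+-6=-12, -6+-4=-10, -6+2=-4, -6+3=-3, -6+6=0, -6+7=1, -6+12=6
a = -4: -4+-4=-8, -4+2=-2, -4+3=-1, -4+6=2, -4+7=3, -4+12=8
a = 2: 2+2=4, 2+3=5, 2+6=8, 2+7=9, 2+12=14
a = 3: 3+3=6, 3+6=9, 3+7=10, 3+12=15
a = 6: 6+6=12, 6+7=13, 6+12=18
a = 7: 7+7=14, 7+12=19
a = 12: 12+12=24
Distinct sums: {-12, -10, -8, -4, -3, -2, -1, 0, 1, 2, 3, 4, 5, 6, 8, 9, 10, 12, 13, 14, 15, 18, 19, 24}
|A + A| = 24

|A + A| = 24


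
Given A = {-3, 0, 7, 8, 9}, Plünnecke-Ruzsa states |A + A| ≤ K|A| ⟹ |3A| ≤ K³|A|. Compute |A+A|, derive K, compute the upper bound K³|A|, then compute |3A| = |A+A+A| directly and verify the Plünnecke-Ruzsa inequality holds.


|A| = 5.
Step 1: Compute A + A by enumerating all 25 pairs.
A + A = {-6, -3, 0, 4, 5, 6, 7, 8, 9, 14, 15, 16, 17, 18}, so |A + A| = 14.
Step 2: Doubling constant K = |A + A|/|A| = 14/5 = 14/5 ≈ 2.8000.
Step 3: Plünnecke-Ruzsa gives |3A| ≤ K³·|A| = (2.8000)³ · 5 ≈ 109.7600.
Step 4: Compute 3A = A + A + A directly by enumerating all triples (a,b,c) ∈ A³; |3A| = 28.
Step 5: Check 28 ≤ 109.7600? Yes ✓.

K = 14/5, Plünnecke-Ruzsa bound K³|A| ≈ 109.7600, |3A| = 28, inequality holds.


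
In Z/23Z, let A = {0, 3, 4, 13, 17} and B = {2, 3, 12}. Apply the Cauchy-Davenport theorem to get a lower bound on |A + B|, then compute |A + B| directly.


Cauchy-Davenport: |A + B| ≥ min(p, |A| + |B| - 1) for A, B nonempty in Z/pZ.
|A| = 5, |B| = 3, p = 23.
CD lower bound = min(23, 5 + 3 - 1) = min(23, 7) = 7.
Compute A + B mod 23 directly:
a = 0: 0+2=2, 0+3=3, 0+12=12
a = 3: 3+2=5, 3+3=6, 3+12=15
a = 4: 4+2=6, 4+3=7, 4+12=16
a = 13: 13+2=15, 13+3=16, 13+12=2
a = 17: 17+2=19, 17+3=20, 17+12=6
A + B = {2, 3, 5, 6, 7, 12, 15, 16, 19, 20}, so |A + B| = 10.
Verify: 10 ≥ 7? Yes ✓.

CD lower bound = 7, actual |A + B| = 10.


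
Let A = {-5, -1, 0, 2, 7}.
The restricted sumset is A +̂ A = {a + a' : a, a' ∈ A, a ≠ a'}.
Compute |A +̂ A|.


Restricted sumset: A +̂ A = {a + a' : a ∈ A, a' ∈ A, a ≠ a'}.
Equivalently, take A + A and drop any sum 2a that is achievable ONLY as a + a for a ∈ A (i.e. sums representable only with equal summands).
Enumerate pairs (a, a') with a < a' (symmetric, so each unordered pair gives one sum; this covers all a ≠ a'):
  -5 + -1 = -6
  -5 + 0 = -5
  -5 + 2 = -3
  -5 + 7 = 2
  -1 + 0 = -1
  -1 + 2 = 1
  -1 + 7 = 6
  0 + 2 = 2
  0 + 7 = 7
  2 + 7 = 9
Collected distinct sums: {-6, -5, -3, -1, 1, 2, 6, 7, 9}
|A +̂ A| = 9
(Reference bound: |A +̂ A| ≥ 2|A| - 3 for |A| ≥ 2, with |A| = 5 giving ≥ 7.)

|A +̂ A| = 9


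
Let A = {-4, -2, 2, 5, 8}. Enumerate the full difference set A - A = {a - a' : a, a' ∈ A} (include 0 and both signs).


A - A = {a - a' : a, a' ∈ A}.
Compute a - a' for each ordered pair (a, a'):
a = -4: -4--4=0, -4--2=-2, -4-2=-6, -4-5=-9, -4-8=-12
a = -2: -2--4=2, -2--2=0, -2-2=-4, -2-5=-7, -2-8=-10
a = 2: 2--4=6, 2--2=4, 2-2=0, 2-5=-3, 2-8=-6
a = 5: 5--4=9, 5--2=7, 5-2=3, 5-5=0, 5-8=-3
a = 8: 8--4=12, 8--2=10, 8-2=6, 8-5=3, 8-8=0
Collecting distinct values (and noting 0 appears from a-a):
A - A = {-12, -10, -9, -7, -6, -4, -3, -2, 0, 2, 3, 4, 6, 7, 9, 10, 12}
|A - A| = 17

A - A = {-12, -10, -9, -7, -6, -4, -3, -2, 0, 2, 3, 4, 6, 7, 9, 10, 12}


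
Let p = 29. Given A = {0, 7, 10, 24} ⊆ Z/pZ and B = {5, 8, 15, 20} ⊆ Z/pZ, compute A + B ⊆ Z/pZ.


Work in Z/29Z: reduce every sum a + b modulo 29.
Enumerate all 16 pairs:
a = 0: 0+5=5, 0+8=8, 0+15=15, 0+20=20
a = 7: 7+5=12, 7+8=15, 7+15=22, 7+20=27
a = 10: 10+5=15, 10+8=18, 10+15=25, 10+20=1
a = 24: 24+5=0, 24+8=3, 24+15=10, 24+20=15
Distinct residues collected: {0, 1, 3, 5, 8, 10, 12, 15, 18, 20, 22, 25, 27}
|A + B| = 13 (out of 29 total residues).

A + B = {0, 1, 3, 5, 8, 10, 12, 15, 18, 20, 22, 25, 27}


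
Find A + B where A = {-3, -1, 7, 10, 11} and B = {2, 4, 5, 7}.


A + B = {a + b : a ∈ A, b ∈ B}.
Enumerate all |A|·|B| = 5·4 = 20 pairs (a, b) and collect distinct sums.
a = -3: -3+2=-1, -3+4=1, -3+5=2, -3+7=4
a = -1: -1+2=1, -1+4=3, -1+5=4, -1+7=6
a = 7: 7+2=9, 7+4=11, 7+5=12, 7+7=14
a = 10: 10+2=12, 10+4=14, 10+5=15, 10+7=17
a = 11: 11+2=13, 11+4=15, 11+5=16, 11+7=18
Collecting distinct sums: A + B = {-1, 1, 2, 3, 4, 6, 9, 11, 12, 13, 14, 15, 16, 17, 18}
|A + B| = 15

A + B = {-1, 1, 2, 3, 4, 6, 9, 11, 12, 13, 14, 15, 16, 17, 18}


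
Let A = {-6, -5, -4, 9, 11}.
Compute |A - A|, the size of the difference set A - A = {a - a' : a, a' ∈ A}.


A - A = {a - a' : a, a' ∈ A}; |A| = 5.
Bounds: 2|A|-1 ≤ |A - A| ≤ |A|² - |A| + 1, i.e. 9 ≤ |A - A| ≤ 21.
Note: 0 ∈ A - A always (from a - a). The set is symmetric: if d ∈ A - A then -d ∈ A - A.
Enumerate nonzero differences d = a - a' with a > a' (then include -d):
Positive differences: {1, 2, 13, 14, 15, 16, 17}
Full difference set: {0} ∪ (positive diffs) ∪ (negative diffs).
|A - A| = 1 + 2·7 = 15 (matches direct enumeration: 15).

|A - A| = 15


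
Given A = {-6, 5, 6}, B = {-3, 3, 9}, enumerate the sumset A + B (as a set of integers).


A + B = {a + b : a ∈ A, b ∈ B}.
Enumerate all |A|·|B| = 3·3 = 9 pairs (a, b) and collect distinct sums.
a = -6: -6+-3=-9, -6+3=-3, -6+9=3
a = 5: 5+-3=2, 5+3=8, 5+9=14
a = 6: 6+-3=3, 6+3=9, 6+9=15
Collecting distinct sums: A + B = {-9, -3, 2, 3, 8, 9, 14, 15}
|A + B| = 8

A + B = {-9, -3, 2, 3, 8, 9, 14, 15}


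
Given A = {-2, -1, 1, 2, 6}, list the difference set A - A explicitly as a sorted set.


A - A = {a - a' : a, a' ∈ A}.
Compute a - a' for each ordered pair (a, a'):
a = -2: -2--2=0, -2--1=-1, -2-1=-3, -2-2=-4, -2-6=-8
a = -1: -1--2=1, -1--1=0, -1-1=-2, -1-2=-3, -1-6=-7
a = 1: 1--2=3, 1--1=2, 1-1=0, 1-2=-1, 1-6=-5
a = 2: 2--2=4, 2--1=3, 2-1=1, 2-2=0, 2-6=-4
a = 6: 6--2=8, 6--1=7, 6-1=5, 6-2=4, 6-6=0
Collecting distinct values (and noting 0 appears from a-a):
A - A = {-8, -7, -5, -4, -3, -2, -1, 0, 1, 2, 3, 4, 5, 7, 8}
|A - A| = 15

A - A = {-8, -7, -5, -4, -3, -2, -1, 0, 1, 2, 3, 4, 5, 7, 8}


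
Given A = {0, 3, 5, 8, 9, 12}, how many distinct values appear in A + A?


A + A = {a + a' : a, a' ∈ A}; |A| = 6.
General bounds: 2|A| - 1 ≤ |A + A| ≤ |A|(|A|+1)/2, i.e. 11 ≤ |A + A| ≤ 21.
Lower bound 2|A|-1 is attained iff A is an arithmetic progression.
Enumerate sums a + a' for a ≤ a' (symmetric, so this suffices):
a = 0: 0+0=0, 0+3=3, 0+5=5, 0+8=8, 0+9=9, 0+12=12
a = 3: 3+3=6, 3+5=8, 3+8=11, 3+9=12, 3+12=15
a = 5: 5+5=10, 5+8=13, 5+9=14, 5+12=17
a = 8: 8+8=16, 8+9=17, 8+12=20
a = 9: 9+9=18, 9+12=21
a = 12: 12+12=24
Distinct sums: {0, 3, 5, 6, 8, 9, 10, 11, 12, 13, 14, 15, 16, 17, 18, 20, 21, 24}
|A + A| = 18

|A + A| = 18


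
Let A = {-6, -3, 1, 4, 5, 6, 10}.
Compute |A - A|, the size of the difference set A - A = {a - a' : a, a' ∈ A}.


A - A = {a - a' : a, a' ∈ A}; |A| = 7.
Bounds: 2|A|-1 ≤ |A - A| ≤ |A|² - |A| + 1, i.e. 13 ≤ |A - A| ≤ 43.
Note: 0 ∈ A - A always (from a - a). The set is symmetric: if d ∈ A - A then -d ∈ A - A.
Enumerate nonzero differences d = a - a' with a > a' (then include -d):
Positive differences: {1, 2, 3, 4, 5, 6, 7, 8, 9, 10, 11, 12, 13, 16}
Full difference set: {0} ∪ (positive diffs) ∪ (negative diffs).
|A - A| = 1 + 2·14 = 29 (matches direct enumeration: 29).

|A - A| = 29


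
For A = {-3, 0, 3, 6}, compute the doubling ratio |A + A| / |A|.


|A| = 4.
Compute A + A by enumerating all 16 pairs.
A + A = {-6, -3, 0, 3, 6, 9, 12}, so |A + A| = 7.
K = |A + A| / |A| = 7/4 (already in lowest terms) ≈ 1.7500.
Reference: AP of size 4 gives K = 7/4 ≈ 1.7500; a fully generic set of size 4 gives K ≈ 2.5000.

|A| = 4, |A + A| = 7, K = 7/4.


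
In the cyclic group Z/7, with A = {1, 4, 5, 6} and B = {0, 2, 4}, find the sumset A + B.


Work in Z/7Z: reduce every sum a + b modulo 7.
Enumerate all 12 pairs:
a = 1: 1+0=1, 1+2=3, 1+4=5
a = 4: 4+0=4, 4+2=6, 4+4=1
a = 5: 5+0=5, 5+2=0, 5+4=2
a = 6: 6+0=6, 6+2=1, 6+4=3
Distinct residues collected: {0, 1, 2, 3, 4, 5, 6}
|A + B| = 7 (out of 7 total residues).

A + B = {0, 1, 2, 3, 4, 5, 6}


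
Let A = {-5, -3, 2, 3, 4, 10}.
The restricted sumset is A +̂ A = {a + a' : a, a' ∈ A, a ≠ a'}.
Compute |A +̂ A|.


Restricted sumset: A +̂ A = {a + a' : a ∈ A, a' ∈ A, a ≠ a'}.
Equivalently, take A + A and drop any sum 2a that is achievable ONLY as a + a for a ∈ A (i.e. sums representable only with equal summands).
Enumerate pairs (a, a') with a < a' (symmetric, so each unordered pair gives one sum; this covers all a ≠ a'):
  -5 + -3 = -8
  -5 + 2 = -3
  -5 + 3 = -2
  -5 + 4 = -1
  -5 + 10 = 5
  -3 + 2 = -1
  -3 + 3 = 0
  -3 + 4 = 1
  -3 + 10 = 7
  2 + 3 = 5
  2 + 4 = 6
  2 + 10 = 12
  3 + 4 = 7
  3 + 10 = 13
  4 + 10 = 14
Collected distinct sums: {-8, -3, -2, -1, 0, 1, 5, 6, 7, 12, 13, 14}
|A +̂ A| = 12
(Reference bound: |A +̂ A| ≥ 2|A| - 3 for |A| ≥ 2, with |A| = 6 giving ≥ 9.)

|A +̂ A| = 12


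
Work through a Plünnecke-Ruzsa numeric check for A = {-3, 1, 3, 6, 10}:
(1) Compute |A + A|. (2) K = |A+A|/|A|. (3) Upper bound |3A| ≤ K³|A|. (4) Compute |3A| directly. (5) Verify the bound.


|A| = 5.
Step 1: Compute A + A by enumerating all 25 pairs.
A + A = {-6, -2, 0, 2, 3, 4, 6, 7, 9, 11, 12, 13, 16, 20}, so |A + A| = 14.
Step 2: Doubling constant K = |A + A|/|A| = 14/5 = 14/5 ≈ 2.8000.
Step 3: Plünnecke-Ruzsa gives |3A| ≤ K³·|A| = (2.8000)³ · 5 ≈ 109.7600.
Step 4: Compute 3A = A + A + A directly by enumerating all triples (a,b,c) ∈ A³; |3A| = 27.
Step 5: Check 27 ≤ 109.7600? Yes ✓.

K = 14/5, Plünnecke-Ruzsa bound K³|A| ≈ 109.7600, |3A| = 27, inequality holds.


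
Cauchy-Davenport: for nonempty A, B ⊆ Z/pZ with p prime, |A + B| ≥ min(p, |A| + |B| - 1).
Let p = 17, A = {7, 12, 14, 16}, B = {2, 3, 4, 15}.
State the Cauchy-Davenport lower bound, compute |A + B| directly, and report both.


Cauchy-Davenport: |A + B| ≥ min(p, |A| + |B| - 1) for A, B nonempty in Z/pZ.
|A| = 4, |B| = 4, p = 17.
CD lower bound = min(17, 4 + 4 - 1) = min(17, 7) = 7.
Compute A + B mod 17 directly:
a = 7: 7+2=9, 7+3=10, 7+4=11, 7+15=5
a = 12: 12+2=14, 12+3=15, 12+4=16, 12+15=10
a = 14: 14+2=16, 14+3=0, 14+4=1, 14+15=12
a = 16: 16+2=1, 16+3=2, 16+4=3, 16+15=14
A + B = {0, 1, 2, 3, 5, 9, 10, 11, 12, 14, 15, 16}, so |A + B| = 12.
Verify: 12 ≥ 7? Yes ✓.

CD lower bound = 7, actual |A + B| = 12.


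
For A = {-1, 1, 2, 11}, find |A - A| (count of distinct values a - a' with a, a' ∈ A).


A - A = {a - a' : a, a' ∈ A}; |A| = 4.
Bounds: 2|A|-1 ≤ |A - A| ≤ |A|² - |A| + 1, i.e. 7 ≤ |A - A| ≤ 13.
Note: 0 ∈ A - A always (from a - a). The set is symmetric: if d ∈ A - A then -d ∈ A - A.
Enumerate nonzero differences d = a - a' with a > a' (then include -d):
Positive differences: {1, 2, 3, 9, 10, 12}
Full difference set: {0} ∪ (positive diffs) ∪ (negative diffs).
|A - A| = 1 + 2·6 = 13 (matches direct enumeration: 13).

|A - A| = 13


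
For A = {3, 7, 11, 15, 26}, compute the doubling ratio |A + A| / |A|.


|A| = 5.
Compute A + A by enumerating all 25 pairs.
A + A = {6, 10, 14, 18, 22, 26, 29, 30, 33, 37, 41, 52}, so |A + A| = 12.
K = |A + A| / |A| = 12/5 (already in lowest terms) ≈ 2.4000.
Reference: AP of size 5 gives K = 9/5 ≈ 1.8000; a fully generic set of size 5 gives K ≈ 3.0000.

|A| = 5, |A + A| = 12, K = 12/5.


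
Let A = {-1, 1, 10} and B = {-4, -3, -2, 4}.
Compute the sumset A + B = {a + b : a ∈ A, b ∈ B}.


A + B = {a + b : a ∈ A, b ∈ B}.
Enumerate all |A|·|B| = 3·4 = 12 pairs (a, b) and collect distinct sums.
a = -1: -1+-4=-5, -1+-3=-4, -1+-2=-3, -1+4=3
a = 1: 1+-4=-3, 1+-3=-2, 1+-2=-1, 1+4=5
a = 10: 10+-4=6, 10+-3=7, 10+-2=8, 10+4=14
Collecting distinct sums: A + B = {-5, -4, -3, -2, -1, 3, 5, 6, 7, 8, 14}
|A + B| = 11

A + B = {-5, -4, -3, -2, -1, 3, 5, 6, 7, 8, 14}


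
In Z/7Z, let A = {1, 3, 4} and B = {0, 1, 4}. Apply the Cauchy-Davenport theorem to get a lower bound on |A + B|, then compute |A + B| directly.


Cauchy-Davenport: |A + B| ≥ min(p, |A| + |B| - 1) for A, B nonempty in Z/pZ.
|A| = 3, |B| = 3, p = 7.
CD lower bound = min(7, 3 + 3 - 1) = min(7, 5) = 5.
Compute A + B mod 7 directly:
a = 1: 1+0=1, 1+1=2, 1+4=5
a = 3: 3+0=3, 3+1=4, 3+4=0
a = 4: 4+0=4, 4+1=5, 4+4=1
A + B = {0, 1, 2, 3, 4, 5}, so |A + B| = 6.
Verify: 6 ≥ 5? Yes ✓.

CD lower bound = 5, actual |A + B| = 6.


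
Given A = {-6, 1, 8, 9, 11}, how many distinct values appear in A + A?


A + A = {a + a' : a, a' ∈ A}; |A| = 5.
General bounds: 2|A| - 1 ≤ |A + A| ≤ |A|(|A|+1)/2, i.e. 9 ≤ |A + A| ≤ 15.
Lower bound 2|A|-1 is attained iff A is an arithmetic progression.
Enumerate sums a + a' for a ≤ a' (symmetric, so this suffices):
a = -6: -6+-6=-12, -6+1=-5, -6+8=2, -6+9=3, -6+11=5
a = 1: 1+1=2, 1+8=9, 1+9=10, 1+11=12
a = 8: 8+8=16, 8+9=17, 8+11=19
a = 9: 9+9=18, 9+11=20
a = 11: 11+11=22
Distinct sums: {-12, -5, 2, 3, 5, 9, 10, 12, 16, 17, 18, 19, 20, 22}
|A + A| = 14

|A + A| = 14


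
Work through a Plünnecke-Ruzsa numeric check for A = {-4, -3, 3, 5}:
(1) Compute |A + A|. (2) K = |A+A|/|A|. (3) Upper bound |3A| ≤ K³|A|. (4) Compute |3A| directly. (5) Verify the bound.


|A| = 4.
Step 1: Compute A + A by enumerating all 16 pairs.
A + A = {-8, -7, -6, -1, 0, 1, 2, 6, 8, 10}, so |A + A| = 10.
Step 2: Doubling constant K = |A + A|/|A| = 10/4 = 10/4 ≈ 2.5000.
Step 3: Plünnecke-Ruzsa gives |3A| ≤ K³·|A| = (2.5000)³ · 4 ≈ 62.5000.
Step 4: Compute 3A = A + A + A directly by enumerating all triples (a,b,c) ∈ A³; |3A| = 19.
Step 5: Check 19 ≤ 62.5000? Yes ✓.

K = 10/4, Plünnecke-Ruzsa bound K³|A| ≈ 62.5000, |3A| = 19, inequality holds.


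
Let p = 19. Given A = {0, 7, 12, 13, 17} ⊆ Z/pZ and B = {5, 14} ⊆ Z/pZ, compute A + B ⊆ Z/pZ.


Work in Z/19Z: reduce every sum a + b modulo 19.
Enumerate all 10 pairs:
a = 0: 0+5=5, 0+14=14
a = 7: 7+5=12, 7+14=2
a = 12: 12+5=17, 12+14=7
a = 13: 13+5=18, 13+14=8
a = 17: 17+5=3, 17+14=12
Distinct residues collected: {2, 3, 5, 7, 8, 12, 14, 17, 18}
|A + B| = 9 (out of 19 total residues).

A + B = {2, 3, 5, 7, 8, 12, 14, 17, 18}


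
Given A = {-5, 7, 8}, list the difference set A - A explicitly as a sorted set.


A - A = {a - a' : a, a' ∈ A}.
Compute a - a' for each ordered pair (a, a'):
a = -5: -5--5=0, -5-7=-12, -5-8=-13
a = 7: 7--5=12, 7-7=0, 7-8=-1
a = 8: 8--5=13, 8-7=1, 8-8=0
Collecting distinct values (and noting 0 appears from a-a):
A - A = {-13, -12, -1, 0, 1, 12, 13}
|A - A| = 7

A - A = {-13, -12, -1, 0, 1, 12, 13}


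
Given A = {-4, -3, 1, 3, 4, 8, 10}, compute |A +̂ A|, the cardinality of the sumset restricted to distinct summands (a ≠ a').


Restricted sumset: A +̂ A = {a + a' : a ∈ A, a' ∈ A, a ≠ a'}.
Equivalently, take A + A and drop any sum 2a that is achievable ONLY as a + a for a ∈ A (i.e. sums representable only with equal summands).
Enumerate pairs (a, a') with a < a' (symmetric, so each unordered pair gives one sum; this covers all a ≠ a'):
  -4 + -3 = -7
  -4 + 1 = -3
  -4 + 3 = -1
  -4 + 4 = 0
  -4 + 8 = 4
  -4 + 10 = 6
  -3 + 1 = -2
  -3 + 3 = 0
  -3 + 4 = 1
  -3 + 8 = 5
  -3 + 10 = 7
  1 + 3 = 4
  1 + 4 = 5
  1 + 8 = 9
  1 + 10 = 11
  3 + 4 = 7
  3 + 8 = 11
  3 + 10 = 13
  4 + 8 = 12
  4 + 10 = 14
  8 + 10 = 18
Collected distinct sums: {-7, -3, -2, -1, 0, 1, 4, 5, 6, 7, 9, 11, 12, 13, 14, 18}
|A +̂ A| = 16
(Reference bound: |A +̂ A| ≥ 2|A| - 3 for |A| ≥ 2, with |A| = 7 giving ≥ 11.)

|A +̂ A| = 16


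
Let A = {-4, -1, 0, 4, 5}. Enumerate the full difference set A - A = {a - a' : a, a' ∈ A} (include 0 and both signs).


A - A = {a - a' : a, a' ∈ A}.
Compute a - a' for each ordered pair (a, a'):
a = -4: -4--4=0, -4--1=-3, -4-0=-4, -4-4=-8, -4-5=-9
a = -1: -1--4=3, -1--1=0, -1-0=-1, -1-4=-5, -1-5=-6
a = 0: 0--4=4, 0--1=1, 0-0=0, 0-4=-4, 0-5=-5
a = 4: 4--4=8, 4--1=5, 4-0=4, 4-4=0, 4-5=-1
a = 5: 5--4=9, 5--1=6, 5-0=5, 5-4=1, 5-5=0
Collecting distinct values (and noting 0 appears from a-a):
A - A = {-9, -8, -6, -5, -4, -3, -1, 0, 1, 3, 4, 5, 6, 8, 9}
|A - A| = 15

A - A = {-9, -8, -6, -5, -4, -3, -1, 0, 1, 3, 4, 5, 6, 8, 9}


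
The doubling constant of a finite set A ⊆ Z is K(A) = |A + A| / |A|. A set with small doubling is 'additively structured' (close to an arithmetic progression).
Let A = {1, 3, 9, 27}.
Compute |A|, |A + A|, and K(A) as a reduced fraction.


|A| = 4.
Compute A + A by enumerating all 16 pairs.
A + A = {2, 4, 6, 10, 12, 18, 28, 30, 36, 54}, so |A + A| = 10.
K = |A + A| / |A| = 10/4 = 5/2 ≈ 2.5000.
Reference: AP of size 4 gives K = 7/4 ≈ 1.7500; a fully generic set of size 4 gives K ≈ 2.5000.

|A| = 4, |A + A| = 10, K = 10/4 = 5/2.


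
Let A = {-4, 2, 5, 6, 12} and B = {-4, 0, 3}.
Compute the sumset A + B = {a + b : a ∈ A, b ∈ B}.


A + B = {a + b : a ∈ A, b ∈ B}.
Enumerate all |A|·|B| = 5·3 = 15 pairs (a, b) and collect distinct sums.
a = -4: -4+-4=-8, -4+0=-4, -4+3=-1
a = 2: 2+-4=-2, 2+0=2, 2+3=5
a = 5: 5+-4=1, 5+0=5, 5+3=8
a = 6: 6+-4=2, 6+0=6, 6+3=9
a = 12: 12+-4=8, 12+0=12, 12+3=15
Collecting distinct sums: A + B = {-8, -4, -2, -1, 1, 2, 5, 6, 8, 9, 12, 15}
|A + B| = 12

A + B = {-8, -4, -2, -1, 1, 2, 5, 6, 8, 9, 12, 15}


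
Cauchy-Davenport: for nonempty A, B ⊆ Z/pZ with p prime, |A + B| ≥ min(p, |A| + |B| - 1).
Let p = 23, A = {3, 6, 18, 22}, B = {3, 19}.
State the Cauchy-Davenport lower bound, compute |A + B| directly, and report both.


Cauchy-Davenport: |A + B| ≥ min(p, |A| + |B| - 1) for A, B nonempty in Z/pZ.
|A| = 4, |B| = 2, p = 23.
CD lower bound = min(23, 4 + 2 - 1) = min(23, 5) = 5.
Compute A + B mod 23 directly:
a = 3: 3+3=6, 3+19=22
a = 6: 6+3=9, 6+19=2
a = 18: 18+3=21, 18+19=14
a = 22: 22+3=2, 22+19=18
A + B = {2, 6, 9, 14, 18, 21, 22}, so |A + B| = 7.
Verify: 7 ≥ 5? Yes ✓.

CD lower bound = 5, actual |A + B| = 7.


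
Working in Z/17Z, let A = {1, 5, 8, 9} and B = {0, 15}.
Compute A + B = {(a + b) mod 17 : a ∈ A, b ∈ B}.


Work in Z/17Z: reduce every sum a + b modulo 17.
Enumerate all 8 pairs:
a = 1: 1+0=1, 1+15=16
a = 5: 5+0=5, 5+15=3
a = 8: 8+0=8, 8+15=6
a = 9: 9+0=9, 9+15=7
Distinct residues collected: {1, 3, 5, 6, 7, 8, 9, 16}
|A + B| = 8 (out of 17 total residues).

A + B = {1, 3, 5, 6, 7, 8, 9, 16}


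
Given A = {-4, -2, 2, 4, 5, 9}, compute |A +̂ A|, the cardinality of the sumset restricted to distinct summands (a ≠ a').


Restricted sumset: A +̂ A = {a + a' : a ∈ A, a' ∈ A, a ≠ a'}.
Equivalently, take A + A and drop any sum 2a that is achievable ONLY as a + a for a ∈ A (i.e. sums representable only with equal summands).
Enumerate pairs (a, a') with a < a' (symmetric, so each unordered pair gives one sum; this covers all a ≠ a'):
  -4 + -2 = -6
  -4 + 2 = -2
  -4 + 4 = 0
  -4 + 5 = 1
  -4 + 9 = 5
  -2 + 2 = 0
  -2 + 4 = 2
  -2 + 5 = 3
  -2 + 9 = 7
  2 + 4 = 6
  2 + 5 = 7
  2 + 9 = 11
  4 + 5 = 9
  4 + 9 = 13
  5 + 9 = 14
Collected distinct sums: {-6, -2, 0, 1, 2, 3, 5, 6, 7, 9, 11, 13, 14}
|A +̂ A| = 13
(Reference bound: |A +̂ A| ≥ 2|A| - 3 for |A| ≥ 2, with |A| = 6 giving ≥ 9.)

|A +̂ A| = 13


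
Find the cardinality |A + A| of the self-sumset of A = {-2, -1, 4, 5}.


A + A = {a + a' : a, a' ∈ A}; |A| = 4.
General bounds: 2|A| - 1 ≤ |A + A| ≤ |A|(|A|+1)/2, i.e. 7 ≤ |A + A| ≤ 10.
Lower bound 2|A|-1 is attained iff A is an arithmetic progression.
Enumerate sums a + a' for a ≤ a' (symmetric, so this suffices):
a = -2: -2+-2=-4, -2+-1=-3, -2+4=2, -2+5=3
a = -1: -1+-1=-2, -1+4=3, -1+5=4
a = 4: 4+4=8, 4+5=9
a = 5: 5+5=10
Distinct sums: {-4, -3, -2, 2, 3, 4, 8, 9, 10}
|A + A| = 9

|A + A| = 9


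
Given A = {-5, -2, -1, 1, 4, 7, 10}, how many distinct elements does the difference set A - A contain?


A - A = {a - a' : a, a' ∈ A}; |A| = 7.
Bounds: 2|A|-1 ≤ |A - A| ≤ |A|² - |A| + 1, i.e. 13 ≤ |A - A| ≤ 43.
Note: 0 ∈ A - A always (from a - a). The set is symmetric: if d ∈ A - A then -d ∈ A - A.
Enumerate nonzero differences d = a - a' with a > a' (then include -d):
Positive differences: {1, 2, 3, 4, 5, 6, 8, 9, 11, 12, 15}
Full difference set: {0} ∪ (positive diffs) ∪ (negative diffs).
|A - A| = 1 + 2·11 = 23 (matches direct enumeration: 23).

|A - A| = 23


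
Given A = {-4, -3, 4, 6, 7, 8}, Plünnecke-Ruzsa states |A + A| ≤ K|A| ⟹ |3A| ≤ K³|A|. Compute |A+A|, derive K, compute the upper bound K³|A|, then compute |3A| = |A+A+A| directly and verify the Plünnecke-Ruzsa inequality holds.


|A| = 6.
Step 1: Compute A + A by enumerating all 36 pairs.
A + A = {-8, -7, -6, 0, 1, 2, 3, 4, 5, 8, 10, 11, 12, 13, 14, 15, 16}, so |A + A| = 17.
Step 2: Doubling constant K = |A + A|/|A| = 17/6 = 17/6 ≈ 2.8333.
Step 3: Plünnecke-Ruzsa gives |3A| ≤ K³·|A| = (2.8333)³ · 6 ≈ 136.4722.
Step 4: Compute 3A = A + A + A directly by enumerating all triples (a,b,c) ∈ A³; |3A| = 32.
Step 5: Check 32 ≤ 136.4722? Yes ✓.

K = 17/6, Plünnecke-Ruzsa bound K³|A| ≈ 136.4722, |3A| = 32, inequality holds.


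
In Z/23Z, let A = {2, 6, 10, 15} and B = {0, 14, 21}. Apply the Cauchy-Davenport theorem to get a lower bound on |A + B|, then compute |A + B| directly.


Cauchy-Davenport: |A + B| ≥ min(p, |A| + |B| - 1) for A, B nonempty in Z/pZ.
|A| = 4, |B| = 3, p = 23.
CD lower bound = min(23, 4 + 3 - 1) = min(23, 6) = 6.
Compute A + B mod 23 directly:
a = 2: 2+0=2, 2+14=16, 2+21=0
a = 6: 6+0=6, 6+14=20, 6+21=4
a = 10: 10+0=10, 10+14=1, 10+21=8
a = 15: 15+0=15, 15+14=6, 15+21=13
A + B = {0, 1, 2, 4, 6, 8, 10, 13, 15, 16, 20}, so |A + B| = 11.
Verify: 11 ≥ 6? Yes ✓.

CD lower bound = 6, actual |A + B| = 11.


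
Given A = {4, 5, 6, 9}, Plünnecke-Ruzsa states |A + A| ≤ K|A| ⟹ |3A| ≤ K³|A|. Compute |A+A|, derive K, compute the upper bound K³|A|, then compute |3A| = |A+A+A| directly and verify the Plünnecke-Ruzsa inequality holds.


|A| = 4.
Step 1: Compute A + A by enumerating all 16 pairs.
A + A = {8, 9, 10, 11, 12, 13, 14, 15, 18}, so |A + A| = 9.
Step 2: Doubling constant K = |A + A|/|A| = 9/4 = 9/4 ≈ 2.2500.
Step 3: Plünnecke-Ruzsa gives |3A| ≤ K³·|A| = (2.2500)³ · 4 ≈ 45.5625.
Step 4: Compute 3A = A + A + A directly by enumerating all triples (a,b,c) ∈ A³; |3A| = 14.
Step 5: Check 14 ≤ 45.5625? Yes ✓.

K = 9/4, Plünnecke-Ruzsa bound K³|A| ≈ 45.5625, |3A| = 14, inequality holds.


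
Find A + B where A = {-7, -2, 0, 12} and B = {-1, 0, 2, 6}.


A + B = {a + b : a ∈ A, b ∈ B}.
Enumerate all |A|·|B| = 4·4 = 16 pairs (a, b) and collect distinct sums.
a = -7: -7+-1=-8, -7+0=-7, -7+2=-5, -7+6=-1
a = -2: -2+-1=-3, -2+0=-2, -2+2=0, -2+6=4
a = 0: 0+-1=-1, 0+0=0, 0+2=2, 0+6=6
a = 12: 12+-1=11, 12+0=12, 12+2=14, 12+6=18
Collecting distinct sums: A + B = {-8, -7, -5, -3, -2, -1, 0, 2, 4, 6, 11, 12, 14, 18}
|A + B| = 14

A + B = {-8, -7, -5, -3, -2, -1, 0, 2, 4, 6, 11, 12, 14, 18}


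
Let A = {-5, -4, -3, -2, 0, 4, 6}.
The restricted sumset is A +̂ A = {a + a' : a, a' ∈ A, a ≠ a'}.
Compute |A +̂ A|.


Restricted sumset: A +̂ A = {a + a' : a ∈ A, a' ∈ A, a ≠ a'}.
Equivalently, take A + A and drop any sum 2a that is achievable ONLY as a + a for a ∈ A (i.e. sums representable only with equal summands).
Enumerate pairs (a, a') with a < a' (symmetric, so each unordered pair gives one sum; this covers all a ≠ a'):
  -5 + -4 = -9
  -5 + -3 = -8
  -5 + -2 = -7
  -5 + 0 = -5
  -5 + 4 = -1
  -5 + 6 = 1
  -4 + -3 = -7
  -4 + -2 = -6
  -4 + 0 = -4
  -4 + 4 = 0
  -4 + 6 = 2
  -3 + -2 = -5
  -3 + 0 = -3
  -3 + 4 = 1
  -3 + 6 = 3
  -2 + 0 = -2
  -2 + 4 = 2
  -2 + 6 = 4
  0 + 4 = 4
  0 + 6 = 6
  4 + 6 = 10
Collected distinct sums: {-9, -8, -7, -6, -5, -4, -3, -2, -1, 0, 1, 2, 3, 4, 6, 10}
|A +̂ A| = 16
(Reference bound: |A +̂ A| ≥ 2|A| - 3 for |A| ≥ 2, with |A| = 7 giving ≥ 11.)

|A +̂ A| = 16


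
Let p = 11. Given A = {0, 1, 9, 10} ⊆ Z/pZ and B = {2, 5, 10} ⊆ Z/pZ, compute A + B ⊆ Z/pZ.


Work in Z/11Z: reduce every sum a + b modulo 11.
Enumerate all 12 pairs:
a = 0: 0+2=2, 0+5=5, 0+10=10
a = 1: 1+2=3, 1+5=6, 1+10=0
a = 9: 9+2=0, 9+5=3, 9+10=8
a = 10: 10+2=1, 10+5=4, 10+10=9
Distinct residues collected: {0, 1, 2, 3, 4, 5, 6, 8, 9, 10}
|A + B| = 10 (out of 11 total residues).

A + B = {0, 1, 2, 3, 4, 5, 6, 8, 9, 10}


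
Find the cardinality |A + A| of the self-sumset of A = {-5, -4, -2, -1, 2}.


A + A = {a + a' : a, a' ∈ A}; |A| = 5.
General bounds: 2|A| - 1 ≤ |A + A| ≤ |A|(|A|+1)/2, i.e. 9 ≤ |A + A| ≤ 15.
Lower bound 2|A|-1 is attained iff A is an arithmetic progression.
Enumerate sums a + a' for a ≤ a' (symmetric, so this suffices):
a = -5: -5+-5=-10, -5+-4=-9, -5+-2=-7, -5+-1=-6, -5+2=-3
a = -4: -4+-4=-8, -4+-2=-6, -4+-1=-5, -4+2=-2
a = -2: -2+-2=-4, -2+-1=-3, -2+2=0
a = -1: -1+-1=-2, -1+2=1
a = 2: 2+2=4
Distinct sums: {-10, -9, -8, -7, -6, -5, -4, -3, -2, 0, 1, 4}
|A + A| = 12

|A + A| = 12


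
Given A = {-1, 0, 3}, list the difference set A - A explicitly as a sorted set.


A - A = {a - a' : a, a' ∈ A}.
Compute a - a' for each ordered pair (a, a'):
a = -1: -1--1=0, -1-0=-1, -1-3=-4
a = 0: 0--1=1, 0-0=0, 0-3=-3
a = 3: 3--1=4, 3-0=3, 3-3=0
Collecting distinct values (and noting 0 appears from a-a):
A - A = {-4, -3, -1, 0, 1, 3, 4}
|A - A| = 7

A - A = {-4, -3, -1, 0, 1, 3, 4}


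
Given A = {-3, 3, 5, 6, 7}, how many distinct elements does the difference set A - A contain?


A - A = {a - a' : a, a' ∈ A}; |A| = 5.
Bounds: 2|A|-1 ≤ |A - A| ≤ |A|² - |A| + 1, i.e. 9 ≤ |A - A| ≤ 21.
Note: 0 ∈ A - A always (from a - a). The set is symmetric: if d ∈ A - A then -d ∈ A - A.
Enumerate nonzero differences d = a - a' with a > a' (then include -d):
Positive differences: {1, 2, 3, 4, 6, 8, 9, 10}
Full difference set: {0} ∪ (positive diffs) ∪ (negative diffs).
|A - A| = 1 + 2·8 = 17 (matches direct enumeration: 17).

|A - A| = 17


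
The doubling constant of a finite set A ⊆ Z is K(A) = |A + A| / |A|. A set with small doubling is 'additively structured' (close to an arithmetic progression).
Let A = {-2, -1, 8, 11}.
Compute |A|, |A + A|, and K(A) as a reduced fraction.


|A| = 4.
Compute A + A by enumerating all 16 pairs.
A + A = {-4, -3, -2, 6, 7, 9, 10, 16, 19, 22}, so |A + A| = 10.
K = |A + A| / |A| = 10/4 = 5/2 ≈ 2.5000.
Reference: AP of size 4 gives K = 7/4 ≈ 1.7500; a fully generic set of size 4 gives K ≈ 2.5000.

|A| = 4, |A + A| = 10, K = 10/4 = 5/2.


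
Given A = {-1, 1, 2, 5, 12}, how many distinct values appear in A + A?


A + A = {a + a' : a, a' ∈ A}; |A| = 5.
General bounds: 2|A| - 1 ≤ |A + A| ≤ |A|(|A|+1)/2, i.e. 9 ≤ |A + A| ≤ 15.
Lower bound 2|A|-1 is attained iff A is an arithmetic progression.
Enumerate sums a + a' for a ≤ a' (symmetric, so this suffices):
a = -1: -1+-1=-2, -1+1=0, -1+2=1, -1+5=4, -1+12=11
a = 1: 1+1=2, 1+2=3, 1+5=6, 1+12=13
a = 2: 2+2=4, 2+5=7, 2+12=14
a = 5: 5+5=10, 5+12=17
a = 12: 12+12=24
Distinct sums: {-2, 0, 1, 2, 3, 4, 6, 7, 10, 11, 13, 14, 17, 24}
|A + A| = 14

|A + A| = 14


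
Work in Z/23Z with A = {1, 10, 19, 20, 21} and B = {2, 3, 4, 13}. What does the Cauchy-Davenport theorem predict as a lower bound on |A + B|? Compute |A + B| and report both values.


Cauchy-Davenport: |A + B| ≥ min(p, |A| + |B| - 1) for A, B nonempty in Z/pZ.
|A| = 5, |B| = 4, p = 23.
CD lower bound = min(23, 5 + 4 - 1) = min(23, 8) = 8.
Compute A + B mod 23 directly:
a = 1: 1+2=3, 1+3=4, 1+4=5, 1+13=14
a = 10: 10+2=12, 10+3=13, 10+4=14, 10+13=0
a = 19: 19+2=21, 19+3=22, 19+4=0, 19+13=9
a = 20: 20+2=22, 20+3=0, 20+4=1, 20+13=10
a = 21: 21+2=0, 21+3=1, 21+4=2, 21+13=11
A + B = {0, 1, 2, 3, 4, 5, 9, 10, 11, 12, 13, 14, 21, 22}, so |A + B| = 14.
Verify: 14 ≥ 8? Yes ✓.

CD lower bound = 8, actual |A + B| = 14.
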